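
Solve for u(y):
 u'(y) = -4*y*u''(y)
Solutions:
 u(y) = C1 + C2*y^(3/4)


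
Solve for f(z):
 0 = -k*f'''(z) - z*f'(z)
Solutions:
 f(z) = C1 + Integral(C2*airyai(z*(-1/k)^(1/3)) + C3*airybi(z*(-1/k)^(1/3)), z)


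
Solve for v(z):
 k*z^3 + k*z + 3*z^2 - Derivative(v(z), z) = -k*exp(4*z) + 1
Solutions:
 v(z) = C1 + k*z^4/4 + k*z^2/2 + k*exp(4*z)/4 + z^3 - z


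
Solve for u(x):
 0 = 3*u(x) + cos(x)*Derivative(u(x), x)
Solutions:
 u(x) = C1*(sin(x) - 1)^(3/2)/(sin(x) + 1)^(3/2)


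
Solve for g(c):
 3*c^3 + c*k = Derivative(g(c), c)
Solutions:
 g(c) = C1 + 3*c^4/4 + c^2*k/2


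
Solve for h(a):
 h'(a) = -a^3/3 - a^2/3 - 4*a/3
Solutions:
 h(a) = C1 - a^4/12 - a^3/9 - 2*a^2/3


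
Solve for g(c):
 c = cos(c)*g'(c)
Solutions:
 g(c) = C1 + Integral(c/cos(c), c)


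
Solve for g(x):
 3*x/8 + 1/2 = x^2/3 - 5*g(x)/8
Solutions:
 g(x) = 8*x^2/15 - 3*x/5 - 4/5


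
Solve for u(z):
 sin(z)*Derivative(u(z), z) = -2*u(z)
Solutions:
 u(z) = C1*(cos(z) + 1)/(cos(z) - 1)


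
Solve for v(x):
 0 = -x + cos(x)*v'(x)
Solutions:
 v(x) = C1 + Integral(x/cos(x), x)


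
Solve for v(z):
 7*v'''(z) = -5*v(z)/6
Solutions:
 v(z) = C3*exp(-42^(2/3)*5^(1/3)*z/42) + (C1*sin(14^(2/3)*3^(1/6)*5^(1/3)*z/28) + C2*cos(14^(2/3)*3^(1/6)*5^(1/3)*z/28))*exp(42^(2/3)*5^(1/3)*z/84)


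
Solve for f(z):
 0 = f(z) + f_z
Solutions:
 f(z) = C1*exp(-z)


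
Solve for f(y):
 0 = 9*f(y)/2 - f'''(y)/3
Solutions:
 f(y) = C3*exp(3*2^(2/3)*y/2) + (C1*sin(3*2^(2/3)*sqrt(3)*y/4) + C2*cos(3*2^(2/3)*sqrt(3)*y/4))*exp(-3*2^(2/3)*y/4)


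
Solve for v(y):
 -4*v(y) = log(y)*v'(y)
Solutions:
 v(y) = C1*exp(-4*li(y))


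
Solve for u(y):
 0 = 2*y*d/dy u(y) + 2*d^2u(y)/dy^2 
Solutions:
 u(y) = C1 + C2*erf(sqrt(2)*y/2)


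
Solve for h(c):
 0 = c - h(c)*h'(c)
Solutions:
 h(c) = -sqrt(C1 + c^2)
 h(c) = sqrt(C1 + c^2)


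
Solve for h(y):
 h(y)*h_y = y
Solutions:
 h(y) = -sqrt(C1 + y^2)
 h(y) = sqrt(C1 + y^2)


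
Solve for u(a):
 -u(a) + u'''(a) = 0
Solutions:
 u(a) = C3*exp(a) + (C1*sin(sqrt(3)*a/2) + C2*cos(sqrt(3)*a/2))*exp(-a/2)


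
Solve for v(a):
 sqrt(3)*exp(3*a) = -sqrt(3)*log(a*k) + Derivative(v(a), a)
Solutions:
 v(a) = C1 + sqrt(3)*a*log(a*k) - sqrt(3)*a + sqrt(3)*exp(3*a)/3


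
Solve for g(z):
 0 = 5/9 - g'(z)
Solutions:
 g(z) = C1 + 5*z/9


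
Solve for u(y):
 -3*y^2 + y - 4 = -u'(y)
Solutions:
 u(y) = C1 + y^3 - y^2/2 + 4*y


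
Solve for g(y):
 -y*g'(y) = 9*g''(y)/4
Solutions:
 g(y) = C1 + C2*erf(sqrt(2)*y/3)


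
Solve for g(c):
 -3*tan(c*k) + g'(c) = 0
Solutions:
 g(c) = C1 + 3*Piecewise((-log(cos(c*k))/k, Ne(k, 0)), (0, True))


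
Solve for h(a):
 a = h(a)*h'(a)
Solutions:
 h(a) = -sqrt(C1 + a^2)
 h(a) = sqrt(C1 + a^2)


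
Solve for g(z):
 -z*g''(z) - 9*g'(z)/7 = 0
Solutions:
 g(z) = C1 + C2/z^(2/7)


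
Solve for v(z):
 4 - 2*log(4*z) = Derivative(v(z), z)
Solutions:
 v(z) = C1 - 2*z*log(z) - z*log(16) + 6*z


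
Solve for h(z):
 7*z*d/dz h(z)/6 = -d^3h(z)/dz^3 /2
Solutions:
 h(z) = C1 + Integral(C2*airyai(-3^(2/3)*7^(1/3)*z/3) + C3*airybi(-3^(2/3)*7^(1/3)*z/3), z)


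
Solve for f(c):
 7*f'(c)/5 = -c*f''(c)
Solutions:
 f(c) = C1 + C2/c^(2/5)


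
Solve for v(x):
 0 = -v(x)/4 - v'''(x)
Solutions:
 v(x) = C3*exp(-2^(1/3)*x/2) + (C1*sin(2^(1/3)*sqrt(3)*x/4) + C2*cos(2^(1/3)*sqrt(3)*x/4))*exp(2^(1/3)*x/4)


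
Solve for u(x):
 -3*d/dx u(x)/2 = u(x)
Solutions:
 u(x) = C1*exp(-2*x/3)


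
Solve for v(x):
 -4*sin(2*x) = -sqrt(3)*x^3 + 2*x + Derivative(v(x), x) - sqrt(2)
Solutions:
 v(x) = C1 + sqrt(3)*x^4/4 - x^2 + sqrt(2)*x + 2*cos(2*x)


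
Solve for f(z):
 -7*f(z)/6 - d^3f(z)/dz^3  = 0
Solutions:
 f(z) = C3*exp(-6^(2/3)*7^(1/3)*z/6) + (C1*sin(2^(2/3)*3^(1/6)*7^(1/3)*z/4) + C2*cos(2^(2/3)*3^(1/6)*7^(1/3)*z/4))*exp(6^(2/3)*7^(1/3)*z/12)


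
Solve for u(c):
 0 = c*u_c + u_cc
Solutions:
 u(c) = C1 + C2*erf(sqrt(2)*c/2)


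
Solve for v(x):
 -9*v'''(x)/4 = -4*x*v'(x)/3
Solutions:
 v(x) = C1 + Integral(C2*airyai(2*2^(1/3)*x/3) + C3*airybi(2*2^(1/3)*x/3), x)


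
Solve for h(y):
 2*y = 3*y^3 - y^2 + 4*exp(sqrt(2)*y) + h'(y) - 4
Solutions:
 h(y) = C1 - 3*y^4/4 + y^3/3 + y^2 + 4*y - 2*sqrt(2)*exp(sqrt(2)*y)


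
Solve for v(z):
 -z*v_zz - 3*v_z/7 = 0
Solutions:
 v(z) = C1 + C2*z^(4/7)


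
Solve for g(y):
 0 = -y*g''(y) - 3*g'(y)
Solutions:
 g(y) = C1 + C2/y^2


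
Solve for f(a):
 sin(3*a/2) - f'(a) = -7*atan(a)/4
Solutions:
 f(a) = C1 + 7*a*atan(a)/4 - 7*log(a^2 + 1)/8 - 2*cos(3*a/2)/3


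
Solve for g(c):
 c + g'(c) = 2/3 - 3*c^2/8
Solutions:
 g(c) = C1 - c^3/8 - c^2/2 + 2*c/3


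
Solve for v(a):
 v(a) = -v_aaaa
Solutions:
 v(a) = (C1*sin(sqrt(2)*a/2) + C2*cos(sqrt(2)*a/2))*exp(-sqrt(2)*a/2) + (C3*sin(sqrt(2)*a/2) + C4*cos(sqrt(2)*a/2))*exp(sqrt(2)*a/2)


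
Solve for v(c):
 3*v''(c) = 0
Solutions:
 v(c) = C1 + C2*c


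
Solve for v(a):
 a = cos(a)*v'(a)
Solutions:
 v(a) = C1 + Integral(a/cos(a), a)


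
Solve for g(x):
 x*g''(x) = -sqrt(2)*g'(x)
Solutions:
 g(x) = C1 + C2*x^(1 - sqrt(2))


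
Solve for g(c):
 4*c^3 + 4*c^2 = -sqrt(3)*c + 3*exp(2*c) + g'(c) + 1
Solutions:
 g(c) = C1 + c^4 + 4*c^3/3 + sqrt(3)*c^2/2 - c - 3*exp(2*c)/2


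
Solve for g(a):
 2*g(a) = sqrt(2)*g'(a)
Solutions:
 g(a) = C1*exp(sqrt(2)*a)


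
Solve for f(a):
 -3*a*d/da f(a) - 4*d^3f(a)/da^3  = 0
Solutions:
 f(a) = C1 + Integral(C2*airyai(-6^(1/3)*a/2) + C3*airybi(-6^(1/3)*a/2), a)


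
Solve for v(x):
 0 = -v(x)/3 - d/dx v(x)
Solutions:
 v(x) = C1*exp(-x/3)


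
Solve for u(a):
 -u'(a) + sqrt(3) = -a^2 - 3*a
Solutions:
 u(a) = C1 + a^3/3 + 3*a^2/2 + sqrt(3)*a


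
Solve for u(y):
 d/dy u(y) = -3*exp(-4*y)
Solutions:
 u(y) = C1 + 3*exp(-4*y)/4


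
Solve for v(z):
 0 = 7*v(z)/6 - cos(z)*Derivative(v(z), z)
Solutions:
 v(z) = C1*(sin(z) + 1)^(7/12)/(sin(z) - 1)^(7/12)


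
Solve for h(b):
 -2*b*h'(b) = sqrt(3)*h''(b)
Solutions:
 h(b) = C1 + C2*erf(3^(3/4)*b/3)


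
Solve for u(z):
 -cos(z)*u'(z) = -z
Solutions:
 u(z) = C1 + Integral(z/cos(z), z)


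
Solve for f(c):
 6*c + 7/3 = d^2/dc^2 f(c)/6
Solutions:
 f(c) = C1 + C2*c + 6*c^3 + 7*c^2


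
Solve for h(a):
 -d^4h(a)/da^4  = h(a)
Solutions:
 h(a) = (C1*sin(sqrt(2)*a/2) + C2*cos(sqrt(2)*a/2))*exp(-sqrt(2)*a/2) + (C3*sin(sqrt(2)*a/2) + C4*cos(sqrt(2)*a/2))*exp(sqrt(2)*a/2)


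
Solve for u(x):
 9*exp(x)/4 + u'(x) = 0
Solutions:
 u(x) = C1 - 9*exp(x)/4


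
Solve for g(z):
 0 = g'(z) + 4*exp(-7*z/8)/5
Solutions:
 g(z) = C1 + 32*exp(-7*z/8)/35


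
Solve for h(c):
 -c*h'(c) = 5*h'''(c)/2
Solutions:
 h(c) = C1 + Integral(C2*airyai(-2^(1/3)*5^(2/3)*c/5) + C3*airybi(-2^(1/3)*5^(2/3)*c/5), c)


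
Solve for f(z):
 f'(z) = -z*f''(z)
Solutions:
 f(z) = C1 + C2*log(z)


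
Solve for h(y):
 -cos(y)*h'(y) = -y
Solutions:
 h(y) = C1 + Integral(y/cos(y), y)


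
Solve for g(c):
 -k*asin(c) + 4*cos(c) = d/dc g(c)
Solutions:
 g(c) = C1 - k*(c*asin(c) + sqrt(1 - c^2)) + 4*sin(c)


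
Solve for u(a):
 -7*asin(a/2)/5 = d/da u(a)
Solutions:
 u(a) = C1 - 7*a*asin(a/2)/5 - 7*sqrt(4 - a^2)/5


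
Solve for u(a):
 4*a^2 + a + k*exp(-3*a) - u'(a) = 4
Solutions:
 u(a) = C1 + 4*a^3/3 + a^2/2 - 4*a - k*exp(-3*a)/3


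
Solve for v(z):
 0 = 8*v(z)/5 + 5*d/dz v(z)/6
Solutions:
 v(z) = C1*exp(-48*z/25)


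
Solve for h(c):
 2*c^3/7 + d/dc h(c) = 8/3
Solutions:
 h(c) = C1 - c^4/14 + 8*c/3


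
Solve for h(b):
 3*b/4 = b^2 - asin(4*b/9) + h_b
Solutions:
 h(b) = C1 - b^3/3 + 3*b^2/8 + b*asin(4*b/9) + sqrt(81 - 16*b^2)/4


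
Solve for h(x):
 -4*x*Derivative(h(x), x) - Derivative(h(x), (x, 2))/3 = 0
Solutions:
 h(x) = C1 + C2*erf(sqrt(6)*x)


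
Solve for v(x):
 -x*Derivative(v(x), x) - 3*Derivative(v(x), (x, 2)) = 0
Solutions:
 v(x) = C1 + C2*erf(sqrt(6)*x/6)


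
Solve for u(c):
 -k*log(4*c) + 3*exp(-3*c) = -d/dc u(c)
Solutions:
 u(c) = C1 + c*k*log(c) + c*k*(-1 + 2*log(2)) + exp(-3*c)


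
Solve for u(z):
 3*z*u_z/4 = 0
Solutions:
 u(z) = C1


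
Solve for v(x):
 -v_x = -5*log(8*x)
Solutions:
 v(x) = C1 + 5*x*log(x) - 5*x + x*log(32768)


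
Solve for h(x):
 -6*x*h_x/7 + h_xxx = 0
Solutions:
 h(x) = C1 + Integral(C2*airyai(6^(1/3)*7^(2/3)*x/7) + C3*airybi(6^(1/3)*7^(2/3)*x/7), x)


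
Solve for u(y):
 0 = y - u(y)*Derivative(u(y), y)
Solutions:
 u(y) = -sqrt(C1 + y^2)
 u(y) = sqrt(C1 + y^2)


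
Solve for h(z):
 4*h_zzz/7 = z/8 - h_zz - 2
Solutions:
 h(z) = C1 + C2*z + C3*exp(-7*z/4) + z^3/48 - 29*z^2/28


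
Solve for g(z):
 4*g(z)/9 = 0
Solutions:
 g(z) = 0


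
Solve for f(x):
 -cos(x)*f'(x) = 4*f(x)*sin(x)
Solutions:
 f(x) = C1*cos(x)^4


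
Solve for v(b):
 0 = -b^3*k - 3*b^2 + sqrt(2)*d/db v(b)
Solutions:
 v(b) = C1 + sqrt(2)*b^4*k/8 + sqrt(2)*b^3/2


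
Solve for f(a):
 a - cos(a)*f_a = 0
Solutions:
 f(a) = C1 + Integral(a/cos(a), a)


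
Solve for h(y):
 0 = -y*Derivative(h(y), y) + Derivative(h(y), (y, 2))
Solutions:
 h(y) = C1 + C2*erfi(sqrt(2)*y/2)


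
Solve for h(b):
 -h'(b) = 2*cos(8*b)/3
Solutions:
 h(b) = C1 - sin(8*b)/12


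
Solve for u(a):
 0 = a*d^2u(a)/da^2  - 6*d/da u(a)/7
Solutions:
 u(a) = C1 + C2*a^(13/7)


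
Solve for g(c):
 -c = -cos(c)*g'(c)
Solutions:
 g(c) = C1 + Integral(c/cos(c), c)


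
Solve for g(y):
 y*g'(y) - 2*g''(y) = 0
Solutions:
 g(y) = C1 + C2*erfi(y/2)


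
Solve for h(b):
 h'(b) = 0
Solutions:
 h(b) = C1


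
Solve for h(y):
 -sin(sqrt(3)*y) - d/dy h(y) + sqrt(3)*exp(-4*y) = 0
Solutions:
 h(y) = C1 + sqrt(3)*cos(sqrt(3)*y)/3 - sqrt(3)*exp(-4*y)/4


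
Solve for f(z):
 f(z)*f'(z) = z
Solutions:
 f(z) = -sqrt(C1 + z^2)
 f(z) = sqrt(C1 + z^2)


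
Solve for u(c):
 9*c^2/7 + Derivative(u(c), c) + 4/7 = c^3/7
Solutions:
 u(c) = C1 + c^4/28 - 3*c^3/7 - 4*c/7


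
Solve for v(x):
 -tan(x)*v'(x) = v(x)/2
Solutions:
 v(x) = C1/sqrt(sin(x))


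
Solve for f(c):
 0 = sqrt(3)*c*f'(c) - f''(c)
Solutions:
 f(c) = C1 + C2*erfi(sqrt(2)*3^(1/4)*c/2)


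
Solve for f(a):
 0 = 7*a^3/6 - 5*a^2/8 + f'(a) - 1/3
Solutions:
 f(a) = C1 - 7*a^4/24 + 5*a^3/24 + a/3


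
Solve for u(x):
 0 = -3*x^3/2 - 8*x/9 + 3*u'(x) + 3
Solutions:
 u(x) = C1 + x^4/8 + 4*x^2/27 - x


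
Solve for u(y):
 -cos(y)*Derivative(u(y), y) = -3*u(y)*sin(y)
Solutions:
 u(y) = C1/cos(y)^3


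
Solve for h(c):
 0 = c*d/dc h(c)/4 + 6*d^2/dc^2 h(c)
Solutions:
 h(c) = C1 + C2*erf(sqrt(3)*c/12)


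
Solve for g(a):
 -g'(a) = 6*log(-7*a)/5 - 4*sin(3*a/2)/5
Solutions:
 g(a) = C1 - 6*a*log(-a)/5 - 6*a*log(7)/5 + 6*a/5 - 8*cos(3*a/2)/15


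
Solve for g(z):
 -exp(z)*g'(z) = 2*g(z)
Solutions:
 g(z) = C1*exp(2*exp(-z))


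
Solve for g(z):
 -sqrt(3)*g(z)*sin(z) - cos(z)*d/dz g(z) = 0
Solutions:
 g(z) = C1*cos(z)^(sqrt(3))


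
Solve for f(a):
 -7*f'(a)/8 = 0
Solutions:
 f(a) = C1


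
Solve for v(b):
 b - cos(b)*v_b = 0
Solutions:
 v(b) = C1 + Integral(b/cos(b), b)


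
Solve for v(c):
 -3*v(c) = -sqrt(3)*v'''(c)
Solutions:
 v(c) = C3*exp(3^(1/6)*c) + (C1*sin(3^(2/3)*c/2) + C2*cos(3^(2/3)*c/2))*exp(-3^(1/6)*c/2)


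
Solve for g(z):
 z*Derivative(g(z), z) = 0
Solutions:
 g(z) = C1


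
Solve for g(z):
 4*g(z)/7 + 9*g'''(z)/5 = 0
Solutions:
 g(z) = C3*exp(-2940^(1/3)*z/21) + (C1*sin(3^(5/6)*980^(1/3)*z/42) + C2*cos(3^(5/6)*980^(1/3)*z/42))*exp(2940^(1/3)*z/42)


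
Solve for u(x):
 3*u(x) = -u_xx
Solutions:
 u(x) = C1*sin(sqrt(3)*x) + C2*cos(sqrt(3)*x)


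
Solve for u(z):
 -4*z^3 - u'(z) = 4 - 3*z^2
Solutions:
 u(z) = C1 - z^4 + z^3 - 4*z


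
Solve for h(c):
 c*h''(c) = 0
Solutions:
 h(c) = C1 + C2*c


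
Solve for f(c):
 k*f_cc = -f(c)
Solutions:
 f(c) = C1*exp(-c*sqrt(-1/k)) + C2*exp(c*sqrt(-1/k))


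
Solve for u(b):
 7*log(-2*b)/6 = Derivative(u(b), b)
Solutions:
 u(b) = C1 + 7*b*log(-b)/6 + 7*b*(-1 + log(2))/6


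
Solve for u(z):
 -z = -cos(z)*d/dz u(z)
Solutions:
 u(z) = C1 + Integral(z/cos(z), z)


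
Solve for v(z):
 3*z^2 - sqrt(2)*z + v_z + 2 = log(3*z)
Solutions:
 v(z) = C1 - z^3 + sqrt(2)*z^2/2 + z*log(z) - 3*z + z*log(3)


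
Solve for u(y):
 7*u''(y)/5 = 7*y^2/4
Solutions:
 u(y) = C1 + C2*y + 5*y^4/48


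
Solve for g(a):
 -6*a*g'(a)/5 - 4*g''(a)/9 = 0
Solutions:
 g(a) = C1 + C2*erf(3*sqrt(15)*a/10)


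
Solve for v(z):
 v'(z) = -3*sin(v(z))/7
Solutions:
 3*z/7 + log(cos(v(z)) - 1)/2 - log(cos(v(z)) + 1)/2 = C1


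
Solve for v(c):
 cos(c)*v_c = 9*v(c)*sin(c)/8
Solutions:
 v(c) = C1/cos(c)^(9/8)


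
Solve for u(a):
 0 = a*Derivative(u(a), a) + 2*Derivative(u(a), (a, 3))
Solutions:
 u(a) = C1 + Integral(C2*airyai(-2^(2/3)*a/2) + C3*airybi(-2^(2/3)*a/2), a)


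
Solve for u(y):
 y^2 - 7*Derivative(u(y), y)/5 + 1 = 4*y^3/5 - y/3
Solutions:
 u(y) = C1 - y^4/7 + 5*y^3/21 + 5*y^2/42 + 5*y/7


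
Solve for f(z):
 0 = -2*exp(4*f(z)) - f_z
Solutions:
 f(z) = log(-I*(1/(C1 + 8*z))^(1/4))
 f(z) = log(I*(1/(C1 + 8*z))^(1/4))
 f(z) = log(-(1/(C1 + 8*z))^(1/4))
 f(z) = log(1/(C1 + 8*z))/4


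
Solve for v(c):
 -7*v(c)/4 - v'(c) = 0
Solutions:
 v(c) = C1*exp(-7*c/4)


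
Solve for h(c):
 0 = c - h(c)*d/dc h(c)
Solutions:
 h(c) = -sqrt(C1 + c^2)
 h(c) = sqrt(C1 + c^2)


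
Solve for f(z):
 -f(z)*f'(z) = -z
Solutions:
 f(z) = -sqrt(C1 + z^2)
 f(z) = sqrt(C1 + z^2)


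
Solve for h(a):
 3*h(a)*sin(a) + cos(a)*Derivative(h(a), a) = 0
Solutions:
 h(a) = C1*cos(a)^3


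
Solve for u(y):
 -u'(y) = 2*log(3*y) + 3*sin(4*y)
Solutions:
 u(y) = C1 - 2*y*log(y) - 2*y*log(3) + 2*y + 3*cos(4*y)/4


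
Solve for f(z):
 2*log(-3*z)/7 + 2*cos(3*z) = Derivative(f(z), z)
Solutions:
 f(z) = C1 + 2*z*log(-z)/7 - 2*z/7 + 2*z*log(3)/7 + 2*sin(3*z)/3


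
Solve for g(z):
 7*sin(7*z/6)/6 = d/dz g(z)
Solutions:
 g(z) = C1 - cos(7*z/6)


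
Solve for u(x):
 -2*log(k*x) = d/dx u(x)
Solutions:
 u(x) = C1 - 2*x*log(k*x) + 2*x


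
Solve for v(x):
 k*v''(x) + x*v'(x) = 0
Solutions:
 v(x) = C1 + C2*sqrt(k)*erf(sqrt(2)*x*sqrt(1/k)/2)


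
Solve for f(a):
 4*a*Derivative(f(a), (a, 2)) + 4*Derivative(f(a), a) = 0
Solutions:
 f(a) = C1 + C2*log(a)


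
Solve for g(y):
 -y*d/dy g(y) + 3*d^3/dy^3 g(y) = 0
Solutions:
 g(y) = C1 + Integral(C2*airyai(3^(2/3)*y/3) + C3*airybi(3^(2/3)*y/3), y)


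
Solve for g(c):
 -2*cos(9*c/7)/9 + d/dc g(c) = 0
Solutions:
 g(c) = C1 + 14*sin(9*c/7)/81


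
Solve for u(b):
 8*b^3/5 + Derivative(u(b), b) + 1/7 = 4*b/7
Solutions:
 u(b) = C1 - 2*b^4/5 + 2*b^2/7 - b/7


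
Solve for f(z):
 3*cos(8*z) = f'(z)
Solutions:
 f(z) = C1 + 3*sin(8*z)/8


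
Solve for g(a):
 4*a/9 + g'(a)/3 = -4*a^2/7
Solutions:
 g(a) = C1 - 4*a^3/7 - 2*a^2/3


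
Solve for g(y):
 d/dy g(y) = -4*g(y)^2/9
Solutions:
 g(y) = 9/(C1 + 4*y)


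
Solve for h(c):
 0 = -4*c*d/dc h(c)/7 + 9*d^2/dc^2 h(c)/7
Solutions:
 h(c) = C1 + C2*erfi(sqrt(2)*c/3)


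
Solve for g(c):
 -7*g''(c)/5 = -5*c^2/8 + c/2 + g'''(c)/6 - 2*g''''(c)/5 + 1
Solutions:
 g(c) = C1 + C2*c + C3*exp(c*(5 - sqrt(2041))/24) + C4*exp(c*(5 + sqrt(2041))/24) + 25*c^4/672 - 545*c^3/7056 - 19955*c^2/98784


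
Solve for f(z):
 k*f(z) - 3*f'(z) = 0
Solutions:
 f(z) = C1*exp(k*z/3)


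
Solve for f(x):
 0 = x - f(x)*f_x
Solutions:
 f(x) = -sqrt(C1 + x^2)
 f(x) = sqrt(C1 + x^2)


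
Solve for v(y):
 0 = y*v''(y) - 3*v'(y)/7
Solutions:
 v(y) = C1 + C2*y^(10/7)


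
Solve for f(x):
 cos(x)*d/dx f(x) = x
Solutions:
 f(x) = C1 + Integral(x/cos(x), x)


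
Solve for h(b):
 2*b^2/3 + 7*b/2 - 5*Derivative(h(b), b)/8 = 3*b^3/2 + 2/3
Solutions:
 h(b) = C1 - 3*b^4/5 + 16*b^3/45 + 14*b^2/5 - 16*b/15


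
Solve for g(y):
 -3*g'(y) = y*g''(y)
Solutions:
 g(y) = C1 + C2/y^2


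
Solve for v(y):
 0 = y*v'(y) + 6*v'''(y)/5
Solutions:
 v(y) = C1 + Integral(C2*airyai(-5^(1/3)*6^(2/3)*y/6) + C3*airybi(-5^(1/3)*6^(2/3)*y/6), y)


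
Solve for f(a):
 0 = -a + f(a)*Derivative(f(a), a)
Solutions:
 f(a) = -sqrt(C1 + a^2)
 f(a) = sqrt(C1 + a^2)


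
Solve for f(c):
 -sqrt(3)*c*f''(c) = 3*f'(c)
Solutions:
 f(c) = C1 + C2*c^(1 - sqrt(3))


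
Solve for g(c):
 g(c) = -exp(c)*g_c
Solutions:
 g(c) = C1*exp(exp(-c))


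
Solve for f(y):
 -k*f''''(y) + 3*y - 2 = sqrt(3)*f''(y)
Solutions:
 f(y) = C1 + C2*y + C3*exp(-3^(1/4)*y*sqrt(-1/k)) + C4*exp(3^(1/4)*y*sqrt(-1/k)) + sqrt(3)*y^3/6 - sqrt(3)*y^2/3


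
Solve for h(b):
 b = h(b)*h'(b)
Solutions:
 h(b) = -sqrt(C1 + b^2)
 h(b) = sqrt(C1 + b^2)


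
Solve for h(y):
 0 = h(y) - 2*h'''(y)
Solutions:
 h(y) = C3*exp(2^(2/3)*y/2) + (C1*sin(2^(2/3)*sqrt(3)*y/4) + C2*cos(2^(2/3)*sqrt(3)*y/4))*exp(-2^(2/3)*y/4)


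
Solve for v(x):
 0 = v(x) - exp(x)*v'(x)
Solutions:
 v(x) = C1*exp(-exp(-x))


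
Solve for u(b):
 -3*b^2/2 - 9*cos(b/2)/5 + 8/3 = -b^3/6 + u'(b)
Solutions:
 u(b) = C1 + b^4/24 - b^3/2 + 8*b/3 - 18*sin(b/2)/5


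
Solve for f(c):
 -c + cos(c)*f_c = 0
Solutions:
 f(c) = C1 + Integral(c/cos(c), c)


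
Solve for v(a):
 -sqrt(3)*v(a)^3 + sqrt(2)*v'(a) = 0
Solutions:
 v(a) = -sqrt(-1/(C1 + sqrt(6)*a))
 v(a) = sqrt(-1/(C1 + sqrt(6)*a))


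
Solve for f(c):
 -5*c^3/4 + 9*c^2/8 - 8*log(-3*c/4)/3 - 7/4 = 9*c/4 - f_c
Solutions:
 f(c) = C1 + 5*c^4/16 - 3*c^3/8 + 9*c^2/8 + 8*c*log(-c)/3 + c*(-64*log(2) - 11 + 32*log(3))/12


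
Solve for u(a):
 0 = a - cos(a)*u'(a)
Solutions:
 u(a) = C1 + Integral(a/cos(a), a)


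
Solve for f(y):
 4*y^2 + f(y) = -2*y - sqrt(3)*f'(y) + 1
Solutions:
 f(y) = C1*exp(-sqrt(3)*y/3) - 4*y^2 - 2*y + 8*sqrt(3)*y - 23 + 2*sqrt(3)


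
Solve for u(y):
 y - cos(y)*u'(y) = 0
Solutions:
 u(y) = C1 + Integral(y/cos(y), y)


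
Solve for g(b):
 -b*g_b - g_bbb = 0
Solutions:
 g(b) = C1 + Integral(C2*airyai(-b) + C3*airybi(-b), b)


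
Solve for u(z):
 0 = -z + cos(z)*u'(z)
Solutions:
 u(z) = C1 + Integral(z/cos(z), z)


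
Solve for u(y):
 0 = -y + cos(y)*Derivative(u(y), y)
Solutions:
 u(y) = C1 + Integral(y/cos(y), y)


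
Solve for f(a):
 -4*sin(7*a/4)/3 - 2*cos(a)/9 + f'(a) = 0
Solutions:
 f(a) = C1 + 2*sin(a)/9 - 16*cos(7*a/4)/21


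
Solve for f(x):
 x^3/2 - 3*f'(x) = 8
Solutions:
 f(x) = C1 + x^4/24 - 8*x/3


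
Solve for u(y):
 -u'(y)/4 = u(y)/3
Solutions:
 u(y) = C1*exp(-4*y/3)


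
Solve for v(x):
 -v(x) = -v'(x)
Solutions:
 v(x) = C1*exp(x)


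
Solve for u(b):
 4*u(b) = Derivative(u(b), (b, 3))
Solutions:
 u(b) = C3*exp(2^(2/3)*b) + (C1*sin(2^(2/3)*sqrt(3)*b/2) + C2*cos(2^(2/3)*sqrt(3)*b/2))*exp(-2^(2/3)*b/2)


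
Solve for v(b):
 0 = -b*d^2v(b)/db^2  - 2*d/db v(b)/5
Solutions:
 v(b) = C1 + C2*b^(3/5)


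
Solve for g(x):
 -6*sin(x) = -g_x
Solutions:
 g(x) = C1 - 6*cos(x)


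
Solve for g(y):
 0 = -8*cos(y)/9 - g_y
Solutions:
 g(y) = C1 - 8*sin(y)/9


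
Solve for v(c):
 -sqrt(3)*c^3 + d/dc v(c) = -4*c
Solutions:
 v(c) = C1 + sqrt(3)*c^4/4 - 2*c^2


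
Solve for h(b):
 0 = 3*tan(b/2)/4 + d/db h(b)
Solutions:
 h(b) = C1 + 3*log(cos(b/2))/2


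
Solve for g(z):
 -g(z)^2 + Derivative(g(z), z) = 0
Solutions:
 g(z) = -1/(C1 + z)


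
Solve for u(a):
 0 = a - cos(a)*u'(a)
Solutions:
 u(a) = C1 + Integral(a/cos(a), a)


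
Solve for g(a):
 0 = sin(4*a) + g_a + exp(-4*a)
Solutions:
 g(a) = C1 + cos(4*a)/4 + exp(-4*a)/4


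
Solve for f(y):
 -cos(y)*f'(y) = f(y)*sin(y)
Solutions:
 f(y) = C1*cos(y)


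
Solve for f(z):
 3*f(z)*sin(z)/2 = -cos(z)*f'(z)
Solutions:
 f(z) = C1*cos(z)^(3/2)


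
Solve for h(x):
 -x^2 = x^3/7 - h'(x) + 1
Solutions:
 h(x) = C1 + x^4/28 + x^3/3 + x


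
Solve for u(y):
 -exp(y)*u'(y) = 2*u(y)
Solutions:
 u(y) = C1*exp(2*exp(-y))


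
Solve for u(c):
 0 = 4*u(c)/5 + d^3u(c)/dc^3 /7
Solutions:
 u(c) = C3*exp(-28^(1/3)*5^(2/3)*c/5) + (C1*sin(28^(1/3)*sqrt(3)*5^(2/3)*c/10) + C2*cos(28^(1/3)*sqrt(3)*5^(2/3)*c/10))*exp(28^(1/3)*5^(2/3)*c/10)


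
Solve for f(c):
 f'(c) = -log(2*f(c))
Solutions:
 Integral(1/(log(_y) + log(2)), (_y, f(c))) = C1 - c


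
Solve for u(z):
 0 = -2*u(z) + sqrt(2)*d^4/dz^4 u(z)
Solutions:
 u(z) = C1*exp(-2^(1/8)*z) + C2*exp(2^(1/8)*z) + C3*sin(2^(1/8)*z) + C4*cos(2^(1/8)*z)


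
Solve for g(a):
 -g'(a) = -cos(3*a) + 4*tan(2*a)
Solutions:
 g(a) = C1 + 2*log(cos(2*a)) + sin(3*a)/3


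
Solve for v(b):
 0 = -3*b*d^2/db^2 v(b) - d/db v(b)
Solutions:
 v(b) = C1 + C2*b^(2/3)


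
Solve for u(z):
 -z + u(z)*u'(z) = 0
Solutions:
 u(z) = -sqrt(C1 + z^2)
 u(z) = sqrt(C1 + z^2)


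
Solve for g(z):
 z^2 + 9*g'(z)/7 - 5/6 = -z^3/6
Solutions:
 g(z) = C1 - 7*z^4/216 - 7*z^3/27 + 35*z/54


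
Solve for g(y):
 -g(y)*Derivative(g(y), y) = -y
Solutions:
 g(y) = -sqrt(C1 + y^2)
 g(y) = sqrt(C1 + y^2)


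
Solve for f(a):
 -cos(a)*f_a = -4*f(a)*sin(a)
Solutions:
 f(a) = C1/cos(a)^4


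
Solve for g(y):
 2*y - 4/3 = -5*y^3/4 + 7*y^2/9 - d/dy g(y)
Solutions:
 g(y) = C1 - 5*y^4/16 + 7*y^3/27 - y^2 + 4*y/3


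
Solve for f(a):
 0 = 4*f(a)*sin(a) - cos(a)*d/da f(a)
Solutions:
 f(a) = C1/cos(a)^4


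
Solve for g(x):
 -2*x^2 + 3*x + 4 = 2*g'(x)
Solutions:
 g(x) = C1 - x^3/3 + 3*x^2/4 + 2*x


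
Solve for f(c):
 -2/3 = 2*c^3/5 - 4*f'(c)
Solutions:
 f(c) = C1 + c^4/40 + c/6


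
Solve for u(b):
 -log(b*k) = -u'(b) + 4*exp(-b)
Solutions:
 u(b) = C1 + b*log(b*k) - b - 4*exp(-b)


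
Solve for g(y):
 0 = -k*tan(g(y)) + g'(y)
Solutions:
 g(y) = pi - asin(C1*exp(k*y))
 g(y) = asin(C1*exp(k*y))


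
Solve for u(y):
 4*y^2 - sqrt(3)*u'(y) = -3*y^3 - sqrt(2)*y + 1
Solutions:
 u(y) = C1 + sqrt(3)*y^4/4 + 4*sqrt(3)*y^3/9 + sqrt(6)*y^2/6 - sqrt(3)*y/3


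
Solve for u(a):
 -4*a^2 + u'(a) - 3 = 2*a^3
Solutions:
 u(a) = C1 + a^4/2 + 4*a^3/3 + 3*a


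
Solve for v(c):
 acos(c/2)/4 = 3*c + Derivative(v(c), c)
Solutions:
 v(c) = C1 - 3*c^2/2 + c*acos(c/2)/4 - sqrt(4 - c^2)/4


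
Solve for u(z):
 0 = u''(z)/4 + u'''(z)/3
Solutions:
 u(z) = C1 + C2*z + C3*exp(-3*z/4)


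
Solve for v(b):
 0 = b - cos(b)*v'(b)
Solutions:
 v(b) = C1 + Integral(b/cos(b), b)


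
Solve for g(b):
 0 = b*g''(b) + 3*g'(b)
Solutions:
 g(b) = C1 + C2/b^2


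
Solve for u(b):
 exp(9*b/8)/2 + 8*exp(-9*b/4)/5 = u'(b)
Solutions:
 u(b) = C1 + 4*exp(9*b/8)/9 - 32*exp(-9*b/4)/45


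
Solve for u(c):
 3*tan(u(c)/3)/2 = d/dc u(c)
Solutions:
 u(c) = -3*asin(C1*exp(c/2)) + 3*pi
 u(c) = 3*asin(C1*exp(c/2))


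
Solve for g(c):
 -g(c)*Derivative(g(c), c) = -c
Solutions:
 g(c) = -sqrt(C1 + c^2)
 g(c) = sqrt(C1 + c^2)


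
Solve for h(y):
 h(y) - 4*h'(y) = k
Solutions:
 h(y) = C1*exp(y/4) + k


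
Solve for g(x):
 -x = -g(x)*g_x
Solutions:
 g(x) = -sqrt(C1 + x^2)
 g(x) = sqrt(C1 + x^2)


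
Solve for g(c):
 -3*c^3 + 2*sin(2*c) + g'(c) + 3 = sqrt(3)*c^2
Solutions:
 g(c) = C1 + 3*c^4/4 + sqrt(3)*c^3/3 - 3*c + cos(2*c)


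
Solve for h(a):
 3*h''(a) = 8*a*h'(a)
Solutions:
 h(a) = C1 + C2*erfi(2*sqrt(3)*a/3)


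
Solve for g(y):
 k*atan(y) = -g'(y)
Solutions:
 g(y) = C1 - k*(y*atan(y) - log(y^2 + 1)/2)


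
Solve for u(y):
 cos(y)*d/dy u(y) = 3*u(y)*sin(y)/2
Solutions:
 u(y) = C1/cos(y)^(3/2)


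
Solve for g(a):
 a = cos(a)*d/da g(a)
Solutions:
 g(a) = C1 + Integral(a/cos(a), a)


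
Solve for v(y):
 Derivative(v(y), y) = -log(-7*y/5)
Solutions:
 v(y) = C1 - y*log(-y) + y*(-log(7) + 1 + log(5))


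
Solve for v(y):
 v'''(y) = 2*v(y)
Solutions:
 v(y) = C3*exp(2^(1/3)*y) + (C1*sin(2^(1/3)*sqrt(3)*y/2) + C2*cos(2^(1/3)*sqrt(3)*y/2))*exp(-2^(1/3)*y/2)


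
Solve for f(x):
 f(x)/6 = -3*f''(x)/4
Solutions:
 f(x) = C1*sin(sqrt(2)*x/3) + C2*cos(sqrt(2)*x/3)


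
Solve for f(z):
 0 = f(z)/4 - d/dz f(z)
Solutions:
 f(z) = C1*exp(z/4)


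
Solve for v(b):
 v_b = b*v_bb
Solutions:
 v(b) = C1 + C2*b^2


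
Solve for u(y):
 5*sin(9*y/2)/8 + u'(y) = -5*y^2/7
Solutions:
 u(y) = C1 - 5*y^3/21 + 5*cos(9*y/2)/36


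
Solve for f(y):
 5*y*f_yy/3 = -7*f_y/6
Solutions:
 f(y) = C1 + C2*y^(3/10)


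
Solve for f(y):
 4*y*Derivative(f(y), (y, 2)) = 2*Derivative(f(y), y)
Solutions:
 f(y) = C1 + C2*y^(3/2)


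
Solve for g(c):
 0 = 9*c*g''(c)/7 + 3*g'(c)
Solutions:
 g(c) = C1 + C2/c^(4/3)


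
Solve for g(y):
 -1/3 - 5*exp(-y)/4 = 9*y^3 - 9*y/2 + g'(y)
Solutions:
 g(y) = C1 - 9*y^4/4 + 9*y^2/4 - y/3 + 5*exp(-y)/4


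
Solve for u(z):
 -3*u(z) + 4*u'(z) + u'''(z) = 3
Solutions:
 u(z) = C1*exp(-z*(-8*18^(1/3)/(27 + sqrt(1497))^(1/3) + 12^(1/3)*(27 + sqrt(1497))^(1/3))/12)*sin(2^(1/3)*3^(1/6)*z*(2/(27 + sqrt(1497))^(1/3) + 2^(1/3)*3^(2/3)*(27 + sqrt(1497))^(1/3)/12)) + C2*exp(-z*(-8*18^(1/3)/(27 + sqrt(1497))^(1/3) + 12^(1/3)*(27 + sqrt(1497))^(1/3))/12)*cos(2^(1/3)*3^(1/6)*z*(2/(27 + sqrt(1497))^(1/3) + 2^(1/3)*3^(2/3)*(27 + sqrt(1497))^(1/3)/12)) + C3*exp(z*(-8*18^(1/3)/(27 + sqrt(1497))^(1/3) + 12^(1/3)*(27 + sqrt(1497))^(1/3))/6) - 1


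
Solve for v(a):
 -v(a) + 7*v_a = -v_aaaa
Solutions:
 v(a) = (C1/sqrt(exp(a*sqrt(-12^(1/3)*(441 + sqrt(195249))^(1/3)/6 + 4*18^(1/3)/(3*(441 + sqrt(195249))^(1/3)) + 14*sqrt(6)/sqrt(-8*18^(1/3)/(441 + sqrt(195249))^(1/3) + 12^(1/3)*(441 + sqrt(195249))^(1/3))))) + C2*sqrt(exp(a*sqrt(-12^(1/3)*(441 + sqrt(195249))^(1/3)/6 + 4*18^(1/3)/(3*(441 + sqrt(195249))^(1/3)) + 14*sqrt(6)/sqrt(-8*18^(1/3)/(441 + sqrt(195249))^(1/3) + 12^(1/3)*(441 + sqrt(195249))^(1/3))))))*exp(-sqrt(6)*a*sqrt(-8*18^(1/3)/(441 + sqrt(195249))^(1/3) + 12^(1/3)*(441 + sqrt(195249))^(1/3))/12) + (C3*sin(a*sqrt(-4*18^(1/3)/(3*(441 + sqrt(195249))^(1/3)) + 12^(1/3)*(441 + sqrt(195249))^(1/3)/6 + 14*sqrt(6)/sqrt(-8*18^(1/3)/(441 + sqrt(195249))^(1/3) + 12^(1/3)*(441 + sqrt(195249))^(1/3)))/2) + C4*cos(a*sqrt(-4*18^(1/3)/(3*(441 + sqrt(195249))^(1/3)) + 12^(1/3)*(441 + sqrt(195249))^(1/3)/6 + 14*sqrt(6)/sqrt(-8*18^(1/3)/(441 + sqrt(195249))^(1/3) + 12^(1/3)*(441 + sqrt(195249))^(1/3)))/2))*exp(sqrt(6)*a*sqrt(-8*18^(1/3)/(441 + sqrt(195249))^(1/3) + 12^(1/3)*(441 + sqrt(195249))^(1/3))/12)


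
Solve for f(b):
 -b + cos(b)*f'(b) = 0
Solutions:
 f(b) = C1 + Integral(b/cos(b), b)


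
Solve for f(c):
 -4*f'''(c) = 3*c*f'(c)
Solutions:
 f(c) = C1 + Integral(C2*airyai(-6^(1/3)*c/2) + C3*airybi(-6^(1/3)*c/2), c)


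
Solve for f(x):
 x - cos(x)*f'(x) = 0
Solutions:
 f(x) = C1 + Integral(x/cos(x), x)


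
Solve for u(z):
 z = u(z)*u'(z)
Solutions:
 u(z) = -sqrt(C1 + z^2)
 u(z) = sqrt(C1 + z^2)


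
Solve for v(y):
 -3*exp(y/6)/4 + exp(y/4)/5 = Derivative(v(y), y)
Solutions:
 v(y) = C1 - 9*exp(y/6)/2 + 4*exp(y/4)/5


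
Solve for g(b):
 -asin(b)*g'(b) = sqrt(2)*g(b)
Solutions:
 g(b) = C1*exp(-sqrt(2)*Integral(1/asin(b), b))


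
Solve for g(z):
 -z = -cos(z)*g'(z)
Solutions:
 g(z) = C1 + Integral(z/cos(z), z)


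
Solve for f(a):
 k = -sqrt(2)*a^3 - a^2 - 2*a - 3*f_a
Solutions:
 f(a) = C1 - sqrt(2)*a^4/12 - a^3/9 - a^2/3 - a*k/3


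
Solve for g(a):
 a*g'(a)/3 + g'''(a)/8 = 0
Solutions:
 g(a) = C1 + Integral(C2*airyai(-2*3^(2/3)*a/3) + C3*airybi(-2*3^(2/3)*a/3), a)


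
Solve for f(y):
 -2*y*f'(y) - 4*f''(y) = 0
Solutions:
 f(y) = C1 + C2*erf(y/2)


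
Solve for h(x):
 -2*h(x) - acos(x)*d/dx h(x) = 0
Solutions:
 h(x) = C1*exp(-2*Integral(1/acos(x), x))


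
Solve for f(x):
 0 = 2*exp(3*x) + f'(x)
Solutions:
 f(x) = C1 - 2*exp(3*x)/3


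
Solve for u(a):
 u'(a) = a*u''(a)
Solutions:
 u(a) = C1 + C2*a^2


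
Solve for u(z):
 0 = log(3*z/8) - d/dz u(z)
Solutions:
 u(z) = C1 + z*log(z) - z + z*log(3/8)


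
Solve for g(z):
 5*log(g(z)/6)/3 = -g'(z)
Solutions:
 -3*Integral(1/(-log(_y) + log(6)), (_y, g(z)))/5 = C1 - z


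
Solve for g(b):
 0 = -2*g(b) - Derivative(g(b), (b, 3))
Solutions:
 g(b) = C3*exp(-2^(1/3)*b) + (C1*sin(2^(1/3)*sqrt(3)*b/2) + C2*cos(2^(1/3)*sqrt(3)*b/2))*exp(2^(1/3)*b/2)


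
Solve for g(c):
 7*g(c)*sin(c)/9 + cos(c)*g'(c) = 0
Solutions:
 g(c) = C1*cos(c)^(7/9)


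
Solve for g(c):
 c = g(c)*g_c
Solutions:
 g(c) = -sqrt(C1 + c^2)
 g(c) = sqrt(C1 + c^2)


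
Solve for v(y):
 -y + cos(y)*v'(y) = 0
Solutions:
 v(y) = C1 + Integral(y/cos(y), y)


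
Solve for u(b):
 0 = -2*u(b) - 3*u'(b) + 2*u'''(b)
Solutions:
 u(b) = C1*exp(-2^(1/3)*b*(2^(1/3)/(sqrt(2) + 2)^(1/3) + (sqrt(2) + 2)^(1/3))/4)*sin(2^(1/3)*sqrt(3)*b*(-(sqrt(2) + 2)^(1/3) + 2^(1/3)/(sqrt(2) + 2)^(1/3))/4) + C2*exp(-2^(1/3)*b*(2^(1/3)/(sqrt(2) + 2)^(1/3) + (sqrt(2) + 2)^(1/3))/4)*cos(2^(1/3)*sqrt(3)*b*(-(sqrt(2) + 2)^(1/3) + 2^(1/3)/(sqrt(2) + 2)^(1/3))/4) + C3*exp(2^(1/3)*b*(2^(1/3)/(sqrt(2) + 2)^(1/3) + (sqrt(2) + 2)^(1/3))/2)


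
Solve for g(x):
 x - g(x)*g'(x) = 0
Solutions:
 g(x) = -sqrt(C1 + x^2)
 g(x) = sqrt(C1 + x^2)


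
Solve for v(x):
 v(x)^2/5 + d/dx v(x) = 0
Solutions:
 v(x) = 5/(C1 + x)


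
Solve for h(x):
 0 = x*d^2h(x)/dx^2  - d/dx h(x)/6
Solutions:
 h(x) = C1 + C2*x^(7/6)


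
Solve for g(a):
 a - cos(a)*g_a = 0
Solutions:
 g(a) = C1 + Integral(a/cos(a), a)


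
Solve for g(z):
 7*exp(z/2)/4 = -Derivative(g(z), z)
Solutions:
 g(z) = C1 - 7*exp(z/2)/2


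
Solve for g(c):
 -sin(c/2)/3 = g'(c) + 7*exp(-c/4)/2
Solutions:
 g(c) = C1 + 2*cos(c/2)/3 + 14*exp(-c/4)


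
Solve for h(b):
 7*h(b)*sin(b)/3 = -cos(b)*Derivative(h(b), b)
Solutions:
 h(b) = C1*cos(b)^(7/3)


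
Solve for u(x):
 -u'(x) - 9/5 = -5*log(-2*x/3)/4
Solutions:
 u(x) = C1 + 5*x*log(-x)/4 + x*(-61 - 25*log(3) + 25*log(2))/20


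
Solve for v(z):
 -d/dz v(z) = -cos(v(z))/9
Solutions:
 -z/9 - log(sin(v(z)) - 1)/2 + log(sin(v(z)) + 1)/2 = C1


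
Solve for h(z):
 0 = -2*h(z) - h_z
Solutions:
 h(z) = C1*exp(-2*z)


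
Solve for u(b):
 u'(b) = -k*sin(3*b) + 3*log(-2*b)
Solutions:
 u(b) = C1 + 3*b*log(-b) - 3*b + 3*b*log(2) + k*cos(3*b)/3


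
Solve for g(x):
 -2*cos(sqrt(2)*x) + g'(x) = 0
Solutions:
 g(x) = C1 + sqrt(2)*sin(sqrt(2)*x)


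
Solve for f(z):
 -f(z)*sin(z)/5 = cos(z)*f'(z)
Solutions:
 f(z) = C1*cos(z)^(1/5)


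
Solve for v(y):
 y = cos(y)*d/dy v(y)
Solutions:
 v(y) = C1 + Integral(y/cos(y), y)


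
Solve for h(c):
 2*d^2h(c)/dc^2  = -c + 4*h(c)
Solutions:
 h(c) = C1*exp(-sqrt(2)*c) + C2*exp(sqrt(2)*c) + c/4


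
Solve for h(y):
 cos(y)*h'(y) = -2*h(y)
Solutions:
 h(y) = C1*(sin(y) - 1)/(sin(y) + 1)


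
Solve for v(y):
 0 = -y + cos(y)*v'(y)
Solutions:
 v(y) = C1 + Integral(y/cos(y), y)


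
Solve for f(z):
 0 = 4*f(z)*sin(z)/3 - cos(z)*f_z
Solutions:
 f(z) = C1/cos(z)^(4/3)


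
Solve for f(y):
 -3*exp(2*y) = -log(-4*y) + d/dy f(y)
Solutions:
 f(y) = C1 + y*log(-y) + y*(-1 + 2*log(2)) - 3*exp(2*y)/2


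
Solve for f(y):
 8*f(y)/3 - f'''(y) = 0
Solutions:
 f(y) = C3*exp(2*3^(2/3)*y/3) + (C1*sin(3^(1/6)*y) + C2*cos(3^(1/6)*y))*exp(-3^(2/3)*y/3)


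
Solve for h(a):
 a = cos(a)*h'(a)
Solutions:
 h(a) = C1 + Integral(a/cos(a), a)


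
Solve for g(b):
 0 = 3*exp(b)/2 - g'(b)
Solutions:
 g(b) = C1 + 3*exp(b)/2


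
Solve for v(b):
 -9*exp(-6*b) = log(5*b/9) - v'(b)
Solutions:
 v(b) = C1 + b*log(b) + b*(-2*log(3) - 1 + log(5)) - 3*exp(-6*b)/2


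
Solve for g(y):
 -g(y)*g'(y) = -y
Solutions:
 g(y) = -sqrt(C1 + y^2)
 g(y) = sqrt(C1 + y^2)


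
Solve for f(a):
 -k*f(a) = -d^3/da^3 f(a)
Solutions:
 f(a) = C1*exp(a*k^(1/3)) + C2*exp(a*k^(1/3)*(-1 + sqrt(3)*I)/2) + C3*exp(-a*k^(1/3)*(1 + sqrt(3)*I)/2)


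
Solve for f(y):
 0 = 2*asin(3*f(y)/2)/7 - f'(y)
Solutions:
 Integral(1/asin(3*_y/2), (_y, f(y))) = C1 + 2*y/7


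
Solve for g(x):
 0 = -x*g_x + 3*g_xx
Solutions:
 g(x) = C1 + C2*erfi(sqrt(6)*x/6)


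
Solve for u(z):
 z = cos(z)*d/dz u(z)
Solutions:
 u(z) = C1 + Integral(z/cos(z), z)


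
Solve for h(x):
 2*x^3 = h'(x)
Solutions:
 h(x) = C1 + x^4/2


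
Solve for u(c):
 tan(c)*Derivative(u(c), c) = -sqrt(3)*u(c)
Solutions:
 u(c) = C1/sin(c)^(sqrt(3))


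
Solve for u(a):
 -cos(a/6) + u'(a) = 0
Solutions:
 u(a) = C1 + 6*sin(a/6)


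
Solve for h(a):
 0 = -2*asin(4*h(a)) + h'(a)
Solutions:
 Integral(1/asin(4*_y), (_y, h(a))) = C1 + 2*a


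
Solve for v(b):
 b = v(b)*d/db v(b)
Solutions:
 v(b) = -sqrt(C1 + b^2)
 v(b) = sqrt(C1 + b^2)


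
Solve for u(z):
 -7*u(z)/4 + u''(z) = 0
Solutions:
 u(z) = C1*exp(-sqrt(7)*z/2) + C2*exp(sqrt(7)*z/2)


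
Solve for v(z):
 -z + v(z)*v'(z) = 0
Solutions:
 v(z) = -sqrt(C1 + z^2)
 v(z) = sqrt(C1 + z^2)


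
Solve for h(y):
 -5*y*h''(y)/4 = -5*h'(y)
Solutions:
 h(y) = C1 + C2*y^5


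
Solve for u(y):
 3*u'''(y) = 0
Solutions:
 u(y) = C1 + C2*y + C3*y^2


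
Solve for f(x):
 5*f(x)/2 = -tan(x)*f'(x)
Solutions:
 f(x) = C1/sin(x)^(5/2)


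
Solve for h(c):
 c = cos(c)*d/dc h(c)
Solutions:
 h(c) = C1 + Integral(c/cos(c), c)


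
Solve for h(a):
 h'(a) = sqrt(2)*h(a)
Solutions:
 h(a) = C1*exp(sqrt(2)*a)


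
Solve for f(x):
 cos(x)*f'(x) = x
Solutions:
 f(x) = C1 + Integral(x/cos(x), x)


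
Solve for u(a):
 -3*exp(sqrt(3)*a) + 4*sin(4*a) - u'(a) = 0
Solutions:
 u(a) = C1 - sqrt(3)*exp(sqrt(3)*a) - cos(4*a)


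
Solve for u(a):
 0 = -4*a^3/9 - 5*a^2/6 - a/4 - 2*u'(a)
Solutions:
 u(a) = C1 - a^4/18 - 5*a^3/36 - a^2/16


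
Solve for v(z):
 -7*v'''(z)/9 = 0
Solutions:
 v(z) = C1 + C2*z + C3*z^2


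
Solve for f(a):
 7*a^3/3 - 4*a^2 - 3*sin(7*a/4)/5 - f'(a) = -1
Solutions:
 f(a) = C1 + 7*a^4/12 - 4*a^3/3 + a + 12*cos(7*a/4)/35


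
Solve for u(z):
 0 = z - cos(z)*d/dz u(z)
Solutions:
 u(z) = C1 + Integral(z/cos(z), z)


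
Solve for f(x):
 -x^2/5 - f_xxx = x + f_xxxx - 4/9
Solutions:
 f(x) = C1 + C2*x + C3*x^2 + C4*exp(-x) - x^5/300 - x^4/40 + 47*x^3/270


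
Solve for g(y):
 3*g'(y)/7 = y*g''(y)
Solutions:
 g(y) = C1 + C2*y^(10/7)


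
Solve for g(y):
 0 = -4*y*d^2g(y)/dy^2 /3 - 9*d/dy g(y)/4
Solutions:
 g(y) = C1 + C2/y^(11/16)


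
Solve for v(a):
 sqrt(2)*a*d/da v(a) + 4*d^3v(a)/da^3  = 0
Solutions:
 v(a) = C1 + Integral(C2*airyai(-sqrt(2)*a/2) + C3*airybi(-sqrt(2)*a/2), a)


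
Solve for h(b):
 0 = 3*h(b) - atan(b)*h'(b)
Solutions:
 h(b) = C1*exp(3*Integral(1/atan(b), b))


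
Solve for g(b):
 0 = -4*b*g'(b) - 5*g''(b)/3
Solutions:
 g(b) = C1 + C2*erf(sqrt(30)*b/5)


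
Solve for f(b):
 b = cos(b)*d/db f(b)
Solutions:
 f(b) = C1 + Integral(b/cos(b), b)


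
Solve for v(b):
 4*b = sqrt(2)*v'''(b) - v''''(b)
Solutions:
 v(b) = C1 + C2*b + C3*b^2 + C4*exp(sqrt(2)*b) + sqrt(2)*b^4/12 + b^3/3


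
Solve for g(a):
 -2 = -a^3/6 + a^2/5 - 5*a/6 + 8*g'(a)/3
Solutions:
 g(a) = C1 + a^4/64 - a^3/40 + 5*a^2/32 - 3*a/4


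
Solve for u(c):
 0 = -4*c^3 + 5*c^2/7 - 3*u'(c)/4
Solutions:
 u(c) = C1 - 4*c^4/3 + 20*c^3/63


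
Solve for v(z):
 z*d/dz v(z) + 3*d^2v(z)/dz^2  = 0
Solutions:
 v(z) = C1 + C2*erf(sqrt(6)*z/6)


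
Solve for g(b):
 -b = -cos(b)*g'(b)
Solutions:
 g(b) = C1 + Integral(b/cos(b), b)


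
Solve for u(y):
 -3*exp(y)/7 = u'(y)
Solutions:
 u(y) = C1 - 3*exp(y)/7


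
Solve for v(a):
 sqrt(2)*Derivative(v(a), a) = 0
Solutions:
 v(a) = C1


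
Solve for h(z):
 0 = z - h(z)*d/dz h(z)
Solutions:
 h(z) = -sqrt(C1 + z^2)
 h(z) = sqrt(C1 + z^2)


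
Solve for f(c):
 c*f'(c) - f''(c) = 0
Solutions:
 f(c) = C1 + C2*erfi(sqrt(2)*c/2)


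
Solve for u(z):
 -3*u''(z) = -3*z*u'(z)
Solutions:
 u(z) = C1 + C2*erfi(sqrt(2)*z/2)


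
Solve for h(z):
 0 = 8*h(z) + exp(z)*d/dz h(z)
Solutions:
 h(z) = C1*exp(8*exp(-z))


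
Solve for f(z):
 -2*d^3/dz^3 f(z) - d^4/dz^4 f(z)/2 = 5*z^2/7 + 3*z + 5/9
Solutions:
 f(z) = C1 + C2*z + C3*z^2 + C4*exp(-4*z) - z^5/168 - 37*z^4/672 + 53*z^3/6048


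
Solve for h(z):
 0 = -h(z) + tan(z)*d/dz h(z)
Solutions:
 h(z) = C1*sin(z)


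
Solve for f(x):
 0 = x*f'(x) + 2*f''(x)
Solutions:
 f(x) = C1 + C2*erf(x/2)


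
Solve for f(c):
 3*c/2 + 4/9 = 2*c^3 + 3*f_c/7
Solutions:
 f(c) = C1 - 7*c^4/6 + 7*c^2/4 + 28*c/27


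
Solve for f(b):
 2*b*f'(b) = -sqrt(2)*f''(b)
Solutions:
 f(b) = C1 + C2*erf(2^(3/4)*b/2)


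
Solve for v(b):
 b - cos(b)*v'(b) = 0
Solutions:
 v(b) = C1 + Integral(b/cos(b), b)


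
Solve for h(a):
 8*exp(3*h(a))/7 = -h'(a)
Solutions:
 h(a) = log(1/(C1 + 24*a))/3 + log(7)/3
 h(a) = log(7^(1/3)*(-3^(2/3) - 3*3^(1/6)*I)*(1/(C1 + 8*a))^(1/3)/6)
 h(a) = log(7^(1/3)*(-3^(2/3) + 3*3^(1/6)*I)*(1/(C1 + 8*a))^(1/3)/6)


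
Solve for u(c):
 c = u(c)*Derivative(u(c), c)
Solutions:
 u(c) = -sqrt(C1 + c^2)
 u(c) = sqrt(C1 + c^2)


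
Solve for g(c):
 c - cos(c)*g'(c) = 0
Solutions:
 g(c) = C1 + Integral(c/cos(c), c)


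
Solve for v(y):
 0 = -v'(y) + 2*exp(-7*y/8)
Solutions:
 v(y) = C1 - 16*exp(-7*y/8)/7


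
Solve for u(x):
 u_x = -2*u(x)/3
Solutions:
 u(x) = C1*exp(-2*x/3)


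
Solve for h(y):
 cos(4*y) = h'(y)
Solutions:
 h(y) = C1 + sin(4*y)/4


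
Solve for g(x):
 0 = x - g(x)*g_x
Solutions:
 g(x) = -sqrt(C1 + x^2)
 g(x) = sqrt(C1 + x^2)


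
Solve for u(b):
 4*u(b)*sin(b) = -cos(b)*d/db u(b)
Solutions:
 u(b) = C1*cos(b)^4


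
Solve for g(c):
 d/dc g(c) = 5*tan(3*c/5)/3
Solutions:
 g(c) = C1 - 25*log(cos(3*c/5))/9


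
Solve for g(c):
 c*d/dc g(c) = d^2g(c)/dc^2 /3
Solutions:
 g(c) = C1 + C2*erfi(sqrt(6)*c/2)


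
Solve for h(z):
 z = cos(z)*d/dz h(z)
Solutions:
 h(z) = C1 + Integral(z/cos(z), z)


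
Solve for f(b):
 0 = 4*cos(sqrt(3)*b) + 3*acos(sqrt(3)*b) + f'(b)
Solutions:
 f(b) = C1 - 3*b*acos(sqrt(3)*b) + sqrt(3)*sqrt(1 - 3*b^2) - 4*sqrt(3)*sin(sqrt(3)*b)/3


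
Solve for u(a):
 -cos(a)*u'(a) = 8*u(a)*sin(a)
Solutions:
 u(a) = C1*cos(a)^8


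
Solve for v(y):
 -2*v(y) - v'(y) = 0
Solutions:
 v(y) = C1*exp(-2*y)


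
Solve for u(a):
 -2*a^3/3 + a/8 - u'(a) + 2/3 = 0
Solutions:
 u(a) = C1 - a^4/6 + a^2/16 + 2*a/3


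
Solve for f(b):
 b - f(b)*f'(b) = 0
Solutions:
 f(b) = -sqrt(C1 + b^2)
 f(b) = sqrt(C1 + b^2)


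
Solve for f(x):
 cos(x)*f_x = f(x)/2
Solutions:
 f(x) = C1*(sin(x) + 1)^(1/4)/(sin(x) - 1)^(1/4)


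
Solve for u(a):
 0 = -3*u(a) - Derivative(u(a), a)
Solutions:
 u(a) = C1*exp(-3*a)


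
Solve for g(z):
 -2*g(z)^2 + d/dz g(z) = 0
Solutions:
 g(z) = -1/(C1 + 2*z)


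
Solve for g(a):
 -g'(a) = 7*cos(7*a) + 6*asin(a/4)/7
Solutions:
 g(a) = C1 - 6*a*asin(a/4)/7 - 6*sqrt(16 - a^2)/7 - sin(7*a)


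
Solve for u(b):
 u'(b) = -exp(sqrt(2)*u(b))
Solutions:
 u(b) = sqrt(2)*(2*log(1/(C1 + b)) - log(2))/4


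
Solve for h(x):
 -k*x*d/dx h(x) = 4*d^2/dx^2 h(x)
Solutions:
 h(x) = Piecewise((-sqrt(2)*sqrt(pi)*C1*erf(sqrt(2)*sqrt(k)*x/4)/sqrt(k) - C2, (k > 0) | (k < 0)), (-C1*x - C2, True))


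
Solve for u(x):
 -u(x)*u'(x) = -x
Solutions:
 u(x) = -sqrt(C1 + x^2)
 u(x) = sqrt(C1 + x^2)


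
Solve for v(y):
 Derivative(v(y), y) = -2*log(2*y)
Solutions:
 v(y) = C1 - 2*y*log(y) - y*log(4) + 2*y


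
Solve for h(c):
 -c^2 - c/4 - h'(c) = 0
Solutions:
 h(c) = C1 - c^3/3 - c^2/8
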